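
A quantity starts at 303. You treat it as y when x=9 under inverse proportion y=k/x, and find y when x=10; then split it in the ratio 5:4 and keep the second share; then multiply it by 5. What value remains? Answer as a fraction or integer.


Start with 303.
Step 1: Inverse prop: k = (303)*9; new y = k/10 = 303*9/10 = 2727/10
Step 2: Split 5:4, second share = 2727/10 * 4/9 = 606/5
Step 3: Multiply by 5: 606/5 * 5 = 606
Final result = 606

606


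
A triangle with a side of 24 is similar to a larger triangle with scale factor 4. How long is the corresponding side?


Similar triangles have proportional sides
Scale factor = 4
Smaller side = 24
Corresponding larger side = 24 * 4
= 96

96


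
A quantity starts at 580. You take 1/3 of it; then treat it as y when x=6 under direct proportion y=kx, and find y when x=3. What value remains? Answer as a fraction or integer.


Start with 580.
Step 1: Take 1/3: 580 * 1/3 = 580/3
Step 2: Direct prop: k = (580/3)/6; new y = k*3 = 580/3*3/6 = 290/3
Final result = 290/3

290/3


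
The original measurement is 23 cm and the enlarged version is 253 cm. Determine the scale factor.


Original length = 23 cm
Scaled length = 253 cm
Scale factor = 253 / 23
= 11

11


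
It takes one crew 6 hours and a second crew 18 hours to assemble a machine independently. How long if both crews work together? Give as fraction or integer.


Rate of A = 1/6 job per hour
Rate of B = 1/18 job per hour
Combined rate = 1/6 + 1/18
Find common denominator: (18 + 6)/(6*18) = 24/108
Combined rate = 2/9 job per hour
Time together = 1 / (2/9) = 9/2 hours

9/2


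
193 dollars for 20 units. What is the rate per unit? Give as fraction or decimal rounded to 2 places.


Total dollars = 193
Number of units = 20
Unit rate = 193 / 20
= 9.65 dollars per unit

9.65


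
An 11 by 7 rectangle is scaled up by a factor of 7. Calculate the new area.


Original dimensions: 11 x 7
Enlargement factor = 7
New width = 11 * 7 = 77
New height = 7 * 7 = 49
New area = 77 * 49 = 3773

3773


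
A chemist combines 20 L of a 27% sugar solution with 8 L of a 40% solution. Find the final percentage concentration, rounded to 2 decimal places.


Solute in mixture 1 = 27% of 20 L = 20*27/100 = 27/5 L
Solute in mixture 2 = 40% of 8 L = 8*40/100 = 16/5 L
Total solute = 27/5 + 16/5 = 43/5 L
Total volume = 20 + 8 = 28 L
Final concentration = 43/5/28 * 100 = 30.71%

30.71


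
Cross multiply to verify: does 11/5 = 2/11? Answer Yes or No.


Cross multiply to check 11/5 = 2/11
Left cross product: 11 * 11 = 121
Right cross product: 5 * 2 = 10
121 != 10
Not equal, so proportions differ => No

No


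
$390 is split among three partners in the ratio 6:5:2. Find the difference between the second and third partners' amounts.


Total parts = 6 + 5 + 2 = 13
Value per part = 390 / 13 = 30
Shares: 6*30=180, 5*30=150, 2*30=60
Second share = 150, third share = 60
Difference = |150 - 60| = 90

90


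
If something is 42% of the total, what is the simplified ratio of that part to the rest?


Part = 42%, Remainder = 58%
Ratio = 42:58
GCD(42, 58) = 2
Simplify: 21:29 = 21:29

21:29


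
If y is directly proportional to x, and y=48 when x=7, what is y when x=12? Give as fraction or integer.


Direct proportion: y = kx
Find k: k = 48/7 = 48/7
Compute y at x=12: y = 48/7 * 12
y = 576/7

576/7


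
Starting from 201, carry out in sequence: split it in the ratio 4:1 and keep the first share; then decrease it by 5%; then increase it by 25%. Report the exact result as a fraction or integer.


Start with 201.
Step 1: Split 4:1, first share = 201 * 4/5 = 804/5
Step 2: Decrease by 5%: 804/5 * 95/100 = 3819/25
Step 3: Increase by 25%: 3819/25 * 125/100 = 3819/20
Final result = 3819/20

3819/20


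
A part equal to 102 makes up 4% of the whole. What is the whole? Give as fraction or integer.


Given: 102 is 4% of the whole
Set up: 102 = 4/100 * whole
whole = 102 * 100 / 4
whole = 10200 / 4
whole = 2550

2550


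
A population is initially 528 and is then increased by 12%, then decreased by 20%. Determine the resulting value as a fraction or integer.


Start: 528
Step 1: increase by 12% => multiply by 112/100
  528 * 112/100 = 14784/25
Step 2: decrease by 20% => multiply by 80/100
  14784/25 * 80/100 = 59136/125
Final value = 59136/125

59136/125


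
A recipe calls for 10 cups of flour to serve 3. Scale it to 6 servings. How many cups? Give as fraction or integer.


Original: 10 cups for 3 servings
Target servings = 6
Scaling factor = 6/3
New amount = 10 * 6/3
= 60/3
= 20 cups

20


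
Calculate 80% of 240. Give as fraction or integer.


Compute 80% of 240
Convert percentage: 80% = 80/100
Multiply: 240 * 80/100
= 19200/100
= 192

192


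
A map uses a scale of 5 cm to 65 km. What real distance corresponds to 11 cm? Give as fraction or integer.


Map scale: 5 cm = 65 km
Measured distance on map = 11 cm
Set up proportion: 11 * 65 / 5
= 715 / 5
= 143 km

143


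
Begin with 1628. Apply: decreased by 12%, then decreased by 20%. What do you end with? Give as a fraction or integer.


Start: 1628
Step 1: decrease by 12% => multiply by 88/100
  1628 * 88/100 = 35816/25
Step 2: decrease by 20% => multiply by 80/100
  35816/25 * 80/100 = 143264/125
Final value = 143264/125

143264/125


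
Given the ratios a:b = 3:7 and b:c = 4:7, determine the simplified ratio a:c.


Given a:b = 3:7 and b:c = 4:7
Make b consistent. Multiply first ratio by 4: a:b = 12:28
Multiply second ratio by 7: b:c = 28:49
Now b = 28 in both, so a:b:c = 12:28:49
Therefore a:c = 12:49
Simplify by GCD: a:c = 12:49

12:49


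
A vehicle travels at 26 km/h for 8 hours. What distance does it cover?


Using distance = speed * time
Speed = 26 km/h
Time = 8 hours
Distance = 26 * 8
= 208 km

208


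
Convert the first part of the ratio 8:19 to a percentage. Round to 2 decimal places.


Total parts = 8 + 19 = 27
First part fraction = 8/27
Percentage = (8/27) * 100
= 0.296296 * 100
= 29.63%

29.63


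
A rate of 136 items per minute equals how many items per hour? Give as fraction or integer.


Converting from per minute to per hour
Rate = 136 items per minute
Multiply by 60: 136 * 60
= 8160 items per hour

8160


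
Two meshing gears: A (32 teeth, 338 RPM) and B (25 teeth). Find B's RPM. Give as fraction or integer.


Gear ratio: teeth_A * RPM_A = teeth_B * RPM_B
32 * 338 = 25 * RPM_B
10816 = 25 * RPM_B
RPM_B = 10816 / 25
RPM_B = 10816/25

10816/25


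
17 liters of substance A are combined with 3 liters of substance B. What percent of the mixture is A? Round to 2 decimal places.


Volume of A = 17 L
Volume of B = 3 L
Total volume = 17 + 3 = 20 L
Percentage of A = (17/20) * 100
= 85.00%

85.00


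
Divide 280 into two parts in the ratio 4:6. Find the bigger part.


Total parts = 4 + 6 = 10
Value per part = 280 / 10 = 28
First share = 4 * 28 = 112
Second share = 6 * 28 = 168
Larger share = 168

168


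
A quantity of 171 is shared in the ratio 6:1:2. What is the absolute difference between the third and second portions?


Total parts = 6 + 1 + 2 = 9
Value per part = 171 / 9 = 19
Shares: 6*19=114, 1*19=19, 2*19=38
Third share = 38, second share = 19
Difference = |38 - 19| = 19

19


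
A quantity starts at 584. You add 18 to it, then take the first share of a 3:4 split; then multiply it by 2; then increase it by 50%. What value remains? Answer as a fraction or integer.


Start with 584.
Step 1: Add 18: 584+18=602; split 3:4 first = 602*3/7 = 258
Step 2: Multiply by 2: 258 * 2 = 516
Step 3: Increase by 50%: 516 * 150/100 = 774
Final result = 774

774


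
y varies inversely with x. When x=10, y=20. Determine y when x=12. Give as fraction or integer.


Inverse proportion: y = k/x
Find k: k = 10 * 20 = 200
Compute y at x=12: y = 200/12
y = 50/3

50/3


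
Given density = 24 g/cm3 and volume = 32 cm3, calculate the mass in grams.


Using mass = density * volume
Density = 24 g/cm3
Volume = 32 cm3
Mass = 24 * 32
= 768 g

768


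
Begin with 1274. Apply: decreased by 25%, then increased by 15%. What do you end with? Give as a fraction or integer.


Start: 1274
Step 1: decrease by 25% => multiply by 75/100
  1274 * 75/100 = 1911/2
Step 2: increase by 15% => multiply by 115/100
  1911/2 * 115/100 = 43953/40
Final value = 43953/40

43953/40


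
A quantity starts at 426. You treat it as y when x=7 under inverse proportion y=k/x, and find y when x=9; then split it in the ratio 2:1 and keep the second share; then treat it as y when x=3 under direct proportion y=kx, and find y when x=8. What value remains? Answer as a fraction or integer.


Start with 426.
Step 1: Inverse prop: k = (426)*7; new y = k/9 = 426*7/9 = 994/3
Step 2: Split 2:1, second share = 994/3 * 1/3 = 994/9
Step 3: Direct prop: k = (994/9)/3; new y = k*8 = 994/9*8/3 = 7952/27
Final result = 7952/27

7952/27


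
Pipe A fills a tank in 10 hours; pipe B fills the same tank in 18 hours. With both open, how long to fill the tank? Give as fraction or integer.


Rate of A = 1/10 job per hour
Rate of B = 1/18 job per hour
Combined rate = 1/10 + 1/18
Find common denominator: (18 + 10)/(10*18) = 28/180
Combined rate = 7/45 job per hour
Time together = 1 / (7/45) = 45/7 hours

45/7


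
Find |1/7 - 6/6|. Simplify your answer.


Simplify: 1/7 = 1/7 and 6/6 = 1
Find common denominator: LCD = 7
Convert: 1/7 and 7/7
Difference = |1 - 7|/7 = 6/7
Simplified = 6/7

6/7


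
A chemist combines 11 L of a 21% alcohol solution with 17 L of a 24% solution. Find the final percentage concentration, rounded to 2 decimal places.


Solute in mixture 1 = 21% of 11 L = 11*21/100 = 231/100 L
Solute in mixture 2 = 24% of 17 L = 17*24/100 = 102/25 L
Total solute = 231/100 + 102/25 = 639/100 L
Total volume = 11 + 17 = 28 L
Final concentration = 639/100/28 * 100 = 22.82%

22.82


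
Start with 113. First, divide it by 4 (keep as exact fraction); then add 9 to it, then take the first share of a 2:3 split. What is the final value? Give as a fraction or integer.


Start with 113.
Step 1: Divide by 4: 113 / 4 = 113/4
Step 2: Add 9: 113/4+9=149/4; split 2:3 first = 149/4*2/5 = 149/10
Final result = 149/10

149/10


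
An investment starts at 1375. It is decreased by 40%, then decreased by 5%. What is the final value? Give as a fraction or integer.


Start: 1375
Step 1: decrease by 40% => multiply by 60/100
  1375 * 60/100 = 825
Step 2: decrease by 5% => multiply by 95/100
  825 * 95/100 = 3135/4
Final value = 3135/4

3135/4


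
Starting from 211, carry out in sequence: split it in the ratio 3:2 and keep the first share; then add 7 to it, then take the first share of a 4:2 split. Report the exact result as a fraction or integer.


Start with 211.
Step 1: Split 3:2, first share = 211 * 3/5 = 633/5
Step 2: Add 7: 633/5+7=668/5; split 4:2 first = 668/5*4/6 = 1336/15
Final result = 1336/15

1336/15


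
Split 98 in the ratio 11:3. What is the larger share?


Total parts = 11 + 3 = 14
Value per part = 98 / 14 = 7
First share = 11 * 7 = 77
Second share = 3 * 7 = 21
Larger share = 77

77


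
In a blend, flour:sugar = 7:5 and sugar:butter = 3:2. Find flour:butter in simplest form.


Given a:b = 7:5 and b:c = 3:2
Make b consistent. Multiply first ratio by 3: a:b = 21:15
Multiply second ratio by 5: b:c = 15:10
Now b = 15 in both, so a:b:c = 21:15:10
Therefore a:c = 21:10
Simplify by GCD: a:c = 21:10

21:10


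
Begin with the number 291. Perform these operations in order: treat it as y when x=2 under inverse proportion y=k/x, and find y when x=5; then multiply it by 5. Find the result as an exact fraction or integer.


Start with 291.
Step 1: Inverse prop: k = (291)*2; new y = k/5 = 291*2/5 = 582/5
Step 2: Multiply by 5: 582/5 * 5 = 582
Final result = 582

582


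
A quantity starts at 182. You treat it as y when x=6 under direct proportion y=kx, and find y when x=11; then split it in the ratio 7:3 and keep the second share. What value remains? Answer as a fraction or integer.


Start with 182.
Step 1: Direct prop: k = (182)/6; new y = k*11 = 182*11/6 = 1001/3
Step 2: Split 7:3, second share = 1001/3 * 3/10 = 1001/10
Final result = 1001/10

1001/10


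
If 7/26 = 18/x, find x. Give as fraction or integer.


Setting up: 7/26 = 18/x
Cross multiply: 7 * x = 26 * 18
7x = 468
x = 468/7
x = 468/7

468/7


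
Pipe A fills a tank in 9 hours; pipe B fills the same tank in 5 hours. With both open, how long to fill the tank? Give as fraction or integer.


Rate of A = 1/9 job per hour
Rate of B = 1/5 job per hour
Combined rate = 1/9 + 1/5
Find common denominator: (5 + 9)/(9*5) = 14/45
Combined rate = 14/45 job per hour
Time together = 1 / (14/45) = 45/14 hours

45/14


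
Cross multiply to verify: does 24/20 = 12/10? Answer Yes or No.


Cross multiply to check 24/20 = 12/10
Left cross product: 24 * 10 = 240
Right cross product: 20 * 12 = 240
240 = 240
Equal, so proportions match => Yes

Yes


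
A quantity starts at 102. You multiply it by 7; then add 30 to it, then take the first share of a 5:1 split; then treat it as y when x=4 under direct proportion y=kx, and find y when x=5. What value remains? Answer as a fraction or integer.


Start with 102.
Step 1: Multiply by 7: 102 * 7 = 714
Step 2: Add 30: 714+30=744; split 5:1 first = 744*5/6 = 620
Step 3: Direct prop: k = (620)/4; new y = k*5 = 620*5/4 = 775
Final result = 775

775


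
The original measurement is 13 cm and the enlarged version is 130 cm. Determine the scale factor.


Original length = 13 cm
Scaled length = 130 cm
Scale factor = 130 / 13
= 10

10


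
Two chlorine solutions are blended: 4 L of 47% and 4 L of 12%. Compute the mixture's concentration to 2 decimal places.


Solute in mixture 1 = 47% of 4 L = 4*47/100 = 47/25 L
Solute in mixture 2 = 12% of 4 L = 4*12/100 = 12/25 L
Total solute = 47/25 + 12/25 = 59/25 L
Total volume = 4 + 4 = 8 L
Final concentration = 59/25/8 * 100 = 29.50%

29.50


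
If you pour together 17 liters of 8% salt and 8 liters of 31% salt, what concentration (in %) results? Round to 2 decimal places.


Solute in mixture 1 = 8% of 17 L = 17*8/100 = 34/25 L
Solute in mixture 2 = 31% of 8 L = 8*31/100 = 62/25 L
Total solute = 34/25 + 62/25 = 96/25 L
Total volume = 17 + 8 = 25 L
Final concentration = 96/25/25 * 100 = 15.36%

15.36


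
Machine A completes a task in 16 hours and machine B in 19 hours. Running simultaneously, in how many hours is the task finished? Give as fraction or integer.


Rate of A = 1/16 job per hour
Rate of B = 1/19 job per hour
Combined rate = 1/16 + 1/19
Find common denominator: (19 + 16)/(16*19) = 35/304
Combined rate = 35/304 job per hour
Time together = 1 / (35/304) = 304/35 hours

304/35


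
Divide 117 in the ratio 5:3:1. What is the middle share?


Ratio = 5:3:1
Total parts = 5 + 3 + 1 = 9
Value per part = 117 / 9 = 13
First share = 5 * 13 = 65
Middle share = 3 * 13 = 39
Third share = 1 * 13 = 13

39


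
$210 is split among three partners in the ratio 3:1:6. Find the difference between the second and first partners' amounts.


Total parts = 3 + 1 + 6 = 10
Value per part = 210 / 10 = 21
Shares: 3*21=63, 1*21=21, 6*21=126
Second share = 21, first share = 63
Difference = |21 - 63| = 42

42


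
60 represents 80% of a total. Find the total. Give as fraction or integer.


Given: 60 is 80% of the whole
Set up: 60 = 80/100 * whole
whole = 60 * 100 / 80
whole = 6000 / 80
whole = 75

75


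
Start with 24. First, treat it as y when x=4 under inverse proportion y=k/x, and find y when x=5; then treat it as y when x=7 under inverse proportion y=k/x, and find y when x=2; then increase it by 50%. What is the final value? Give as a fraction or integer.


Start with 24.
Step 1: Inverse prop: k = (24)*4; new y = k/5 = 24*4/5 = 96/5
Step 2: Inverse prop: k = (96/5)*7; new y = k/2 = 96/5*7/2 = 336/5
Step 3: Increase by 50%: 336/5 * 150/100 = 504/5
Final result = 504/5

504/5


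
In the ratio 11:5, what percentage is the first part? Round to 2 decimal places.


Total parts = 11 + 5 = 16
First part fraction = 11/16
Percentage = (11/16) * 100
= 0.6875 * 100
= 68.75%

68.75


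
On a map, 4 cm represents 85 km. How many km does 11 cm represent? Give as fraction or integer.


Map scale: 4 cm = 85 km
Measured distance on map = 11 cm
Set up proportion: 11 * 85 / 4
= 935 / 4
= 935/4 km

935/4


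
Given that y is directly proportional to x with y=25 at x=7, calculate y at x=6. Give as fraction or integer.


Direct proportion: y = kx
Find k: k = 25/7 = 25/7
Compute y at x=6: y = 25/7 * 6
y = 150/7

150/7


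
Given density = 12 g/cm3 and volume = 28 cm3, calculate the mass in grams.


Using mass = density * volume
Density = 12 g/cm3
Volume = 28 cm3
Mass = 12 * 28
= 336 g

336


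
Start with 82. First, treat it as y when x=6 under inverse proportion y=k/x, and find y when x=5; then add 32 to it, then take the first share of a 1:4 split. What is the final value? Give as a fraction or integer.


Start with 82.
Step 1: Inverse prop: k = (82)*6; new y = k/5 = 82*6/5 = 492/5
Step 2: Add 32: 492/5+32=652/5; split 1:4 first = 652/5*1/5 = 652/25
Final result = 652/25

652/25


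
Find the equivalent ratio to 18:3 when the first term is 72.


Original ratio: 18:3
First term target: 72
Scale factor = 72 / 18 = 4
Multiply second term: 3 * 4 = 12
Equivalent ratio = 72:12

72:12


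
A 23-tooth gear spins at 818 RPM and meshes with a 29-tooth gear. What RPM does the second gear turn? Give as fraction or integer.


Gear ratio: teeth_A * RPM_A = teeth_B * RPM_B
23 * 818 = 29 * RPM_B
18814 = 29 * RPM_B
RPM_B = 18814 / 29
RPM_B = 18814/29

18814/29


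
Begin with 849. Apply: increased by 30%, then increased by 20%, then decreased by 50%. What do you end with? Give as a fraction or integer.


Start: 849
Step 1: increase by 30% => multiply by 130/100
  849 * 130/100 = 11037/10
Step 2: increase by 20% => multiply by 120/100
  11037/10 * 120/100 = 33111/25
Step 3: decrease by 50% => multiply by 50/100
  33111/25 * 50/100 = 33111/50
Final value = 33111/50

33111/50


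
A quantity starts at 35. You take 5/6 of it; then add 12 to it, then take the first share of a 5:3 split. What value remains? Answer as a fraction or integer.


Start with 35.
Step 1: Take 5/6: 35 * 5/6 = 175/6
Step 2: Add 12: 175/6+12=247/6; split 5:3 first = 247/6*5/8 = 1235/48
Final result = 1235/48

1235/48


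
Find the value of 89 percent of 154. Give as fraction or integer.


Compute 89% of 154
Convert percentage: 89% = 89/100
Multiply: 154 * 89/100
= 13706/100
= 6853/50

6853/50


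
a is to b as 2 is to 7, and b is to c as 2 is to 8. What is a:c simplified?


Given a:b = 2:7 and b:c = 2:8
Make b consistent. Multiply first ratio by 2: a:b = 4:14
Multiply second ratio by 7: b:c = 14:56
Now b = 14 in both, so a:b:c = 4:14:56
Therefore a:c = 4:56
Simplify by GCD: a:c = 1:14

1:14


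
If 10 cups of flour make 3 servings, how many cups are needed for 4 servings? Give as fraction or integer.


Original: 10 cups for 3 servings
Target servings = 4
Scaling factor = 4/3
New amount = 10 * 4/3
= 40/3
= 40/3 cups

40/3


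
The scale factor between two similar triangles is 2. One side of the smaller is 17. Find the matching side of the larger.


Similar triangles have proportional sides
Scale factor = 2
Smaller side = 17
Corresponding larger side = 17 * 2
= 34

34


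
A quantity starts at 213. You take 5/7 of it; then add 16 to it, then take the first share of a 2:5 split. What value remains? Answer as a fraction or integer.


Start with 213.
Step 1: Take 5/7: 213 * 5/7 = 1065/7
Step 2: Add 16: 1065/7+16=1177/7; split 2:5 first = 1177/7*2/7 = 2354/49
Final result = 2354/49

2354/49


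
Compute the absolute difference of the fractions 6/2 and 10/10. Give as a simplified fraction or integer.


Simplify: 6/2 = 3 and 10/10 = 1
Find common denominator: LCD = 1
Convert: 3/1 and 1/1
Difference = |3 - 1|/1 = 2/1
Simplified = 2

2


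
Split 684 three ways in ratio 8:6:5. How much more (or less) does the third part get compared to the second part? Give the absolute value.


Total parts = 8 + 6 + 5 = 19
Value per part = 684 / 19 = 36
Shares: 8*36=288, 6*36=216, 5*36=180
Third share = 180, second share = 216
Difference = |180 - 216| = 36

36


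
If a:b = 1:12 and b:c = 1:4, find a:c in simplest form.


Given a:b = 1:12 and b:c = 1:4
Make b consistent. Multiply first ratio by 1: a:b = 1:12
Multiply second ratio by 12: b:c = 12:48
Now b = 12 in both, so a:b:c = 1:12:48
Therefore a:c = 1:48
Simplify by GCD: a:c = 1:48

1:48


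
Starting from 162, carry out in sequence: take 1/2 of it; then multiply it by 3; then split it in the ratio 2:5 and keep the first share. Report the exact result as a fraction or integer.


Start with 162.
Step 1: Take 1/2: 162 * 1/2 = 81
Step 2: Multiply by 3: 81 * 3 = 243
Step 3: Split 2:5, first share = 243 * 2/7 = 486/7
Final result = 486/7

486/7


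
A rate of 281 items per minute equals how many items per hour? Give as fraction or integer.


Converting from per minute to per hour
Rate = 281 items per minute
Multiply by 60: 281 * 60
= 16860 items per hour

16860


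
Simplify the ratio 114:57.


Find GCD(114, 57)
GCD = 57
Divide both by 57: 114/57 = 2, 57/57 = 1
Simplified ratio = 2:1

2:1


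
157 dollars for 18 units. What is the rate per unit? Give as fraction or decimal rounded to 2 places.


Total dollars = 157
Number of units = 18
Unit rate = 157 / 18
= 8.72 dollars per unit

8.72


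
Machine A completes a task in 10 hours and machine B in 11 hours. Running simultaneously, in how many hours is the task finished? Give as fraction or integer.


Rate of A = 1/10 job per hour
Rate of B = 1/11 job per hour
Combined rate = 1/10 + 1/11
Find common denominator: (11 + 10)/(10*11) = 21/110
Combined rate = 21/110 job per hour
Time together = 1 / (21/110) = 110/21 hours

110/21


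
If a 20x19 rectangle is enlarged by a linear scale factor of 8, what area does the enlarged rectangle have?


Original dimensions: 20 x 19
Enlargement factor = 8
New width = 20 * 8 = 160
New height = 19 * 8 = 152
New area = 160 * 152 = 24320

24320


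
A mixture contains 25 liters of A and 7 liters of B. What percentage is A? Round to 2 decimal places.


Volume of A = 25 L
Volume of B = 7 L
Total volume = 25 + 7 = 32 L
Percentage of A = (25/32) * 100
= 78.13%

78.13


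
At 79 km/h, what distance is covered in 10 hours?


Using distance = speed * time
Speed = 79 km/h
Time = 10 hours
Distance = 79 * 10
= 790 km

790


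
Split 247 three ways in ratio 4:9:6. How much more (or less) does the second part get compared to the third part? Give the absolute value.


Total parts = 4 + 9 + 6 = 19
Value per part = 247 / 19 = 13
Shares: 4*13=52, 9*13=117, 6*13=78
Second share = 117, third share = 78
Difference = |117 - 78| = 39

39


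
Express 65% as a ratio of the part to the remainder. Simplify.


Part = 65%, Remainder = 35%
Ratio = 65:35
GCD(65, 35) = 5
Simplify: 13:7 = 13:7

13:7


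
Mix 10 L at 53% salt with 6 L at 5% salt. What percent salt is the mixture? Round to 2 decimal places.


Solute in mixture 1 = 53% of 10 L = 10*53/100 = 53/10 L
Solute in mixture 2 = 5% of 6 L = 6*5/100 = 3/10 L
Total solute = 53/10 + 3/10 = 28/5 L
Total volume = 10 + 6 = 16 L
Final concentration = 28/5/16 * 100 = 35.00%

35.00


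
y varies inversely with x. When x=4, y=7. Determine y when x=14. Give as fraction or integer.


Inverse proportion: y = k/x
Find k: k = 4 * 7 = 28
Compute y at x=14: y = 28/14
y = 2

2


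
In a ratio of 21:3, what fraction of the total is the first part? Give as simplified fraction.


Total parts = 21 + 3 = 24
First part fraction = 21/24
Simplify: 21/24 = 7/8

7/8


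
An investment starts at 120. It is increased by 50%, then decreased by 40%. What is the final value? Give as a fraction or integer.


Start: 120
Step 1: increase by 50% => multiply by 150/100
  120 * 150/100 = 180
Step 2: decrease by 40% => multiply by 60/100
  180 * 60/100 = 108
Final value = 108

108


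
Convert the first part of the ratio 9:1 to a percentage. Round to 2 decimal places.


Total parts = 9 + 1 = 10
First part fraction = 9/10
Percentage = (9/10) * 100
= 0.9 * 100
= 90.00%

90.00


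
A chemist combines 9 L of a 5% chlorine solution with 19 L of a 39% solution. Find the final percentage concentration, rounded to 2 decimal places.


Solute in mixture 1 = 5% of 9 L = 9*5/100 = 9/20 L
Solute in mixture 2 = 39% of 19 L = 19*39/100 = 741/100 L
Total solute = 9/20 + 741/100 = 393/50 L
Total volume = 9 + 19 = 28 L
Final concentration = 393/50/28 * 100 = 28.07%

28.07


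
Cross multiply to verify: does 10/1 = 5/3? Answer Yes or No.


Cross multiply to check 10/1 = 5/3
Left cross product: 10 * 3 = 30
Right cross product: 1 * 5 = 5
30 != 5
Not equal, so proportions differ => No

No


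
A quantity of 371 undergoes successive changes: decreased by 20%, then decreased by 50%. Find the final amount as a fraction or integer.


Start: 371
Step 1: decrease by 20% => multiply by 80/100
  371 * 80/100 = 1484/5
Step 2: decrease by 50% => multiply by 50/100
  1484/5 * 50/100 = 742/5
Final value = 742/5

742/5


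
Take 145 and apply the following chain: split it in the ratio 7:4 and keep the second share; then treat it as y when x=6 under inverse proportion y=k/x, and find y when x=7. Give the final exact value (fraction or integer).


Start with 145.
Step 1: Split 7:4, second share = 145 * 4/11 = 580/11
Step 2: Inverse prop: k = (580/11)*6; new y = k/7 = 580/11*6/7 = 3480/77
Final result = 3480/77

3480/77


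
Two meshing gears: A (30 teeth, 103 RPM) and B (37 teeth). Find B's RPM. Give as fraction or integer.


Gear ratio: teeth_A * RPM_A = teeth_B * RPM_B
30 * 103 = 37 * RPM_B
3090 = 37 * RPM_B
RPM_B = 3090 / 37
RPM_B = 3090/37

3090/37


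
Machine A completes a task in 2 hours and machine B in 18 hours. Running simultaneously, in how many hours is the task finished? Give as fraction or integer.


Rate of A = 1/2 job per hour
Rate of B = 1/18 job per hour
Combined rate = 1/2 + 1/18
Find common denominator: (18 + 2)/(2*18) = 20/36
Combined rate = 5/9 job per hour
Time together = 1 / (5/9) = 9/5 hours

9/5


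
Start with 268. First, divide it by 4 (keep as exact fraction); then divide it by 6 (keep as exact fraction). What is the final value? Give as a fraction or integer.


Start with 268.
Step 1: Divide by 4: 268 / 4 = 67
Step 2: Divide by 6: 67 / 6 = 67/6
Final result = 67/6

67/6


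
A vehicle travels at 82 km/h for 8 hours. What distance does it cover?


Using distance = speed * time
Speed = 82 km/h
Time = 8 hours
Distance = 82 * 8
= 656 km

656


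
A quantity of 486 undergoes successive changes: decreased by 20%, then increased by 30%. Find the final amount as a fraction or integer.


Start: 486
Step 1: decrease by 20% => multiply by 80/100
  486 * 80/100 = 1944/5
Step 2: increase by 30% => multiply by 130/100
  1944/5 * 130/100 = 12636/25
Final value = 12636/25

12636/25


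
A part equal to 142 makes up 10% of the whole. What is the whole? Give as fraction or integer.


Given: 142 is 10% of the whole
Set up: 142 = 10/100 * whole
whole = 142 * 100 / 10
whole = 14200 / 10
whole = 1420

1420


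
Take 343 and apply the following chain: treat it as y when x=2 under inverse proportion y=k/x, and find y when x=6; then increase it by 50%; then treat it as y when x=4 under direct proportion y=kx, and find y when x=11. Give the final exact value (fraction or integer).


Start with 343.
Step 1: Inverse prop: k = (343)*2; new y = k/6 = 343*2/6 = 343/3
Step 2: Increase by 50%: 343/3 * 150/100 = 343/2
Step 3: Direct prop: k = (343/2)/4; new y = k*11 = 343/2*11/4 = 3773/8
Final result = 3773/8

3773/8


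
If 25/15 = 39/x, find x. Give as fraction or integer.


Setting up: 25/15 = 39/x
Cross multiply: 25 * x = 15 * 39
25x = 585
x = 585/25
x = 117/5

117/5


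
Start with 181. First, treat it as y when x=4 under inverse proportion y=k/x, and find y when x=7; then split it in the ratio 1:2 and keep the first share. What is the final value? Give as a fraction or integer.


Start with 181.
Step 1: Inverse prop: k = (181)*4; new y = k/7 = 181*4/7 = 724/7
Step 2: Split 1:2, first share = 724/7 * 1/3 = 724/21
Final result = 724/21

724/21


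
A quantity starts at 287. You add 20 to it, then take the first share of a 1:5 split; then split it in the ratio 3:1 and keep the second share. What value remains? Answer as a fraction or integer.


Start with 287.
Step 1: Add 20: 287+20=307; split 1:5 first = 307*1/6 = 307/6
Step 2: Split 3:1, second share = 307/6 * 1/4 = 307/24
Final result = 307/24

307/24


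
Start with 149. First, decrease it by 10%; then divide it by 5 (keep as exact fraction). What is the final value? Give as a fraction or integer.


Start with 149.
Step 1: Decrease by 10%: 149 * 90/100 = 1341/10
Step 2: Divide by 5: 1341/10 / 5 = 1341/50
Final result = 1341/50

1341/50


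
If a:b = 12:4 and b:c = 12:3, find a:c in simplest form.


Given a:b = 12:4 and b:c = 12:3
Make b consistent. Multiply first ratio by 12: a:b = 144:48
Multiply second ratio by 4: b:c = 48:12
Now b = 48 in both, so a:b:c = 144:48:12
Therefore a:c = 144:12
Simplify by GCD: a:c = 12:1

12:1


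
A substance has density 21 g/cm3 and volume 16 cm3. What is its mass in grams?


Using mass = density * volume
Density = 21 g/cm3
Volume = 16 cm3
Mass = 21 * 16
= 336 g

336


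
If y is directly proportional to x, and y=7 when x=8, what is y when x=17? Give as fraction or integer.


Direct proportion: y = kx
Find k: k = 7/8 = 7/8
Compute y at x=17: y = 7/8 * 17
y = 119/8

119/8


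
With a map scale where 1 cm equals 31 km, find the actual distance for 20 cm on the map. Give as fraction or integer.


Map scale: 1 cm = 31 km
Measured distance on map = 20 cm
Set up proportion: 20 * 31 / 1
= 620 / 1
= 620 km

620


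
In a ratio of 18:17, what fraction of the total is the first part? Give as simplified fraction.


Total parts = 18 + 17 = 35
First part fraction = 18/35
Simplify: 18/35 = 18/35

18/35


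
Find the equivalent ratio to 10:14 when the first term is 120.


Original ratio: 10:14
First term target: 120
Scale factor = 120 / 10 = 12
Multiply second term: 14 * 12 = 168
Equivalent ratio = 120:168

120:168


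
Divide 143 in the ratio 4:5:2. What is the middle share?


Ratio = 4:5:2
Total parts = 4 + 5 + 2 = 11
Value per part = 143 / 11 = 13
First share = 4 * 13 = 52
Middle share = 5 * 13 = 65
Third share = 2 * 13 = 26

65


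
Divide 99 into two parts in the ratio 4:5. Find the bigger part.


Total parts = 4 + 5 = 9
Value per part = 99 / 9 = 11
First share = 4 * 11 = 44
Second share = 5 * 11 = 55
Larger share = 55

55


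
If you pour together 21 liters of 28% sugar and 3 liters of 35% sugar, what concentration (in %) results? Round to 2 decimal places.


Solute in mixture 1 = 28% of 21 L = 21*28/100 = 147/25 L
Solute in mixture 2 = 35% of 3 L = 3*35/100 = 21/20 L
Total solute = 147/25 + 21/20 = 693/100 L
Total volume = 21 + 3 = 24 L
Final concentration = 693/100/24 * 100 = 28.88%

28.88


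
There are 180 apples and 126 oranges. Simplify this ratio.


Find GCD(180, 126)
GCD = 18
Divide both by 18: 180/18 = 10, 126/18 = 7
Simplified ratio = 10:7

10:7


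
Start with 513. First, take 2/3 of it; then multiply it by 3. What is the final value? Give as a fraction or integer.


Start with 513.
Step 1: Take 2/3: 513 * 2/3 = 342
Step 2: Multiply by 3: 342 * 3 = 1026
Final result = 1026

1026


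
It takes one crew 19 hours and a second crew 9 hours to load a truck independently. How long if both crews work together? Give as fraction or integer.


Rate of A = 1/19 job per hour
Rate of B = 1/9 job per hour
Combined rate = 1/19 + 1/9
Find common denominator: (9 + 19)/(19*9) = 28/171
Combined rate = 28/171 job per hour
Time together = 1 / (28/171) = 171/28 hours

171/28


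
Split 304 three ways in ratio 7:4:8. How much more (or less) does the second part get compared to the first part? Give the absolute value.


Total parts = 7 + 4 + 8 = 19
Value per part = 304 / 19 = 16
Shares: 7*16=112, 4*16=64, 8*16=128
Second share = 64, first share = 112
Difference = |64 - 112| = 48

48


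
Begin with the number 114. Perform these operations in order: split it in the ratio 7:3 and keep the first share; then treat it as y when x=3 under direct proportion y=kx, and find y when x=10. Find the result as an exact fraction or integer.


Start with 114.
Step 1: Split 7:3, first share = 114 * 7/10 = 399/5
Step 2: Direct prop: k = (399/5)/3; new y = k*10 = 399/5*10/3 = 266
Final result = 266

266


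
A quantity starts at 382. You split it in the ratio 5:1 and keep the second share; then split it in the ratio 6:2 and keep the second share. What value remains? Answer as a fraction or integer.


Start with 382.
Step 1: Split 5:1, second share = 382 * 1/6 = 191/3
Step 2: Split 6:2, second share = 191/3 * 2/8 = 191/12
Final result = 191/12

191/12


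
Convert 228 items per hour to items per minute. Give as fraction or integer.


Converting from per hour to per minute
Rate = 228 items per hour
Divide by 60: 228/60
= 19/5 items per minute

19/5


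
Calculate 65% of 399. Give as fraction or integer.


Compute 65% of 399
Convert percentage: 65% = 65/100
Multiply: 399 * 65/100
= 25935/100
= 5187/20

5187/20


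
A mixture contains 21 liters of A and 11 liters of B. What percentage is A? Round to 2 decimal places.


Volume of A = 21 L
Volume of B = 11 L
Total volume = 21 + 11 = 32 L
Percentage of A = (21/32) * 100
= 65.63%

65.63


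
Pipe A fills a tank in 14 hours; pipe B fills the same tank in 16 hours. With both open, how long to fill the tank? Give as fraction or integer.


Rate of A = 1/14 job per hour
Rate of B = 1/16 job per hour
Combined rate = 1/14 + 1/16
Find common denominator: (16 + 14)/(14*16) = 30/224
Combined rate = 15/112 job per hour
Time together = 1 / (15/112) = 112/15 hours

112/15


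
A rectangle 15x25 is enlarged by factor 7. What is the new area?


Original dimensions: 15 x 25
Enlargement factor = 7
New width = 15 * 7 = 105
New height = 25 * 7 = 175
New area = 105 * 175 = 18375

18375


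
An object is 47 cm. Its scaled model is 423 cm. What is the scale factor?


Original length = 47 cm
Scaled length = 423 cm
Scale factor = 423 / 47
= 9

9


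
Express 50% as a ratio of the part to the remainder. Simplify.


Part = 50%, Remainder = 50%
Ratio = 50:50
GCD(50, 50) = 50
Simplify: 1:1 = 1:1

1:1


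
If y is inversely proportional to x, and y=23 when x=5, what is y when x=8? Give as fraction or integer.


Inverse proportion: y = k/x
Find k: k = 5 * 23 = 115
Compute y at x=8: y = 115/8
y = 115/8

115/8


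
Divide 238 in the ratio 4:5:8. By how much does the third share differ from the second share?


Total parts = 4 + 5 + 8 = 17
Value per part = 238 / 17 = 14
Shares: 4*14=56, 5*14=70, 8*14=112
Third share = 112, second share = 70
Difference = |112 - 70| = 42

42


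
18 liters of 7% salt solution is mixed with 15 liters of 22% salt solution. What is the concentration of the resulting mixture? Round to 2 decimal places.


Solute in mixture 1 = 7% of 18 L = 18*7/100 = 63/50 L
Solute in mixture 2 = 22% of 15 L = 15*22/100 = 33/10 L
Total solute = 63/50 + 33/10 = 114/25 L
Total volume = 18 + 15 = 33 L
Final concentration = 114/25/33 * 100 = 13.82%

13.82


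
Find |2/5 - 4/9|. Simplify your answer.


Simplify: 2/5 = 2/5 and 4/9 = 4/9
Find common denominator: LCD = 45
Convert: 18/45 and 20/45
Difference = |18 - 20|/45 = 2/45
Simplified = 2/45

2/45


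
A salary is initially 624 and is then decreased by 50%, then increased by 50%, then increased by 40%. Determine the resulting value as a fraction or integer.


Start: 624
Step 1: decrease by 50% => multiply by 50/100
  624 * 50/100 = 312
Step 2: increase by 50% => multiply by 150/100
  312 * 150/100 = 468
Step 3: increase by 40% => multiply by 140/100
  468 * 140/100 = 3276/5
Final value = 3276/5

3276/5


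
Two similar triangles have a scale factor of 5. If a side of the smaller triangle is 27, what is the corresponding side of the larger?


Similar triangles have proportional sides
Scale factor = 5
Smaller side = 27
Corresponding larger side = 27 * 5
= 135

135


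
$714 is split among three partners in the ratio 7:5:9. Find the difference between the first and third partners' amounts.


Total parts = 7 + 5 + 9 = 21
Value per part = 714 / 21 = 34
Shares: 7*34=238, 5*34=170, 9*34=306
First share = 238, third share = 306
Difference = |238 - 306| = 68

68


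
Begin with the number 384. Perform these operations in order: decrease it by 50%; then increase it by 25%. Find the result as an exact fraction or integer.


Start with 384.
Step 1: Decrease by 50%: 384 * 50/100 = 192
Step 2: Increase by 25%: 192 * 125/100 = 240
Final result = 240

240


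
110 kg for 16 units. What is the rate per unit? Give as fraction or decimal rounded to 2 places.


Total kg = 110
Number of units = 16
Unit rate = 110 / 16
= 6.88 kg per unit

6.88


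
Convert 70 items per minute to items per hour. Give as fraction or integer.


Converting from per minute to per hour
Rate = 70 items per minute
Multiply by 60: 70 * 60
= 4200 items per hour

4200


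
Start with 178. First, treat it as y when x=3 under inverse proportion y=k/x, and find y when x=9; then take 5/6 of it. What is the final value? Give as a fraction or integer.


Start with 178.
Step 1: Inverse prop: k = (178)*3; new y = k/9 = 178*3/9 = 178/3
Step 2: Take 5/6: 178/3 * 5/6 = 445/9
Final result = 445/9

445/9


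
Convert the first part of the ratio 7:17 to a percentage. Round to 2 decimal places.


Total parts = 7 + 17 = 24
First part fraction = 7/24
Percentage = (7/24) * 100
= 0.291667 * 100
= 29.17%

29.17


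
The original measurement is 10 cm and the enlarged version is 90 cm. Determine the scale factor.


Original length = 10 cm
Scaled length = 90 cm
Scale factor = 90 / 10
= 9

9


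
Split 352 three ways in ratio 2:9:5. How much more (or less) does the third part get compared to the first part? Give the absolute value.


Total parts = 2 + 9 + 5 = 16
Value per part = 352 / 16 = 22
Shares: 2*22=44, 9*22=198, 5*22=110
Third share = 110, first share = 44
Difference = |110 - 44| = 66

66


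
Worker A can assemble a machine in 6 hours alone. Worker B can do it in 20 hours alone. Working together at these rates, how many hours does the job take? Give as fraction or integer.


Rate of A = 1/6 job per hour
Rate of B = 1/20 job per hour
Combined rate = 1/6 + 1/20
Find common denominator: (20 + 6)/(6*20) = 26/120
Combined rate = 13/60 job per hour
Time together = 1 / (13/60) = 60/13 hours

60/13


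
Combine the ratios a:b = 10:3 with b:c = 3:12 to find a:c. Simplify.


Given a:b = 10:3 and b:c = 3:12
Make b consistent. Multiply first ratio by 3: a:b = 30:9
Multiply second ratio by 3: b:c = 9:36
Now b = 9 in both, so a:b:c = 30:9:36
Therefore a:c = 30:36
Simplify by GCD: a:c = 5:6

5:6


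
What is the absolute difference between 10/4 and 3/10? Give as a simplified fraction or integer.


Simplify: 10/4 = 5/2 and 3/10 = 3/10
Find common denominator: LCD = 10
Convert: 25/10 and 3/10
Difference = |25 - 3|/10 = 22/10
Simplified = 11/5

11/5


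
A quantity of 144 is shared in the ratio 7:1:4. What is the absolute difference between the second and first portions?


Total parts = 7 + 1 + 4 = 12
Value per part = 144 / 12 = 12
Shares: 7*12=84, 1*12=12, 4*12=48
Second share = 12, first share = 84
Difference = |12 - 84| = 72

72


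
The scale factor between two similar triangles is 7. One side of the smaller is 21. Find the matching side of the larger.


Similar triangles have proportional sides
Scale factor = 7
Smaller side = 21
Corresponding larger side = 21 * 7
= 147

147
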